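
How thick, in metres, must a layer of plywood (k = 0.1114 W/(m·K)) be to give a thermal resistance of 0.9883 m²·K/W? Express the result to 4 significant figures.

0.1101 m

L = R·k = 0.9883 × 0.1114 = 0.1101 m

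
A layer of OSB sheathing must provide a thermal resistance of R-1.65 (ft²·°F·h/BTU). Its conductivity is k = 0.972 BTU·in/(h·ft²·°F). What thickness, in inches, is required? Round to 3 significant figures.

1.60 in

L = R × k = 1.65 × 0.972 = 1.604 in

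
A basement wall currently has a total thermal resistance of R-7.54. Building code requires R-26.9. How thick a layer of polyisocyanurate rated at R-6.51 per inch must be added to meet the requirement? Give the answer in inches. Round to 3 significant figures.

2.97 in

ΔR = 26.9 − 7.54 = 19.36 ft²·°F·h/BTU
L = ΔR / (R/in) = 19.36/6.51 = 2.974 in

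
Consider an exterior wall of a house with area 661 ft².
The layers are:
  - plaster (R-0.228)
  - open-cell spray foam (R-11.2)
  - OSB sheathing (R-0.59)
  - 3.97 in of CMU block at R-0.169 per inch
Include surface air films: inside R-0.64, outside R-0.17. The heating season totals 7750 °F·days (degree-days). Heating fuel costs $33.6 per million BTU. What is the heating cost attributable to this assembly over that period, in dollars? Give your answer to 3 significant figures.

306 dollars

3.97 × 0.169 = 0.6709
R_total = 0.64 + 0.228 + 11.2 + 0.59 + 0.6709 + 0.17 = 13.5 ft²·°F·h/BTU
E = A × HDD × 24 / R = 661 × 7750 × 24 / 13.5 = 9108000 BTU
Cost = 9108000/10⁶ × 33.6 = $306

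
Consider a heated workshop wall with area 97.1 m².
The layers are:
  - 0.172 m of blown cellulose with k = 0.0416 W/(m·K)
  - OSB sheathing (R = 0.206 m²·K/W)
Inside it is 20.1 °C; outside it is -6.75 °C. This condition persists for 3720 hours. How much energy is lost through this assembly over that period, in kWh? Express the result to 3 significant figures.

2230 kWh

0.172/0.0416 = 4.135
R_total = 4.135 + 0.206 = 4.341 m²·K/W
Q = 97.1 × (20.1 − (-6.75)) / 4.341 = 600.6 W
E = 600.6 W × 3720 h / 1000 = 2234 kWh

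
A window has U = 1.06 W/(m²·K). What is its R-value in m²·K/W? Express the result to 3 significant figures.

R = 1/U = 1/1.06 = 0.9434

0.943 m²·K/W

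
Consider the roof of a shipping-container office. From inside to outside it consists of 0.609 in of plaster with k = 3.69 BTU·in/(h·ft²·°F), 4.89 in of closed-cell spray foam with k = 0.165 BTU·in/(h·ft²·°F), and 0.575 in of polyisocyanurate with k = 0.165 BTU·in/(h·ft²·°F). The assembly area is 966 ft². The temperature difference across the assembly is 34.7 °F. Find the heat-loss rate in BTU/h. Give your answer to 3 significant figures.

1010 BTU/h

0.609/3.69 = 0.165
4.89/0.165 = 29.64
0.575/0.165 = 3.485
R_total = 0.165 + 29.64 + 3.485 = 33.29 ft²·°F·h/BTU
Q = A·ΔT/R = 966 × 34.7 / 33.29 = 1007 BTU/h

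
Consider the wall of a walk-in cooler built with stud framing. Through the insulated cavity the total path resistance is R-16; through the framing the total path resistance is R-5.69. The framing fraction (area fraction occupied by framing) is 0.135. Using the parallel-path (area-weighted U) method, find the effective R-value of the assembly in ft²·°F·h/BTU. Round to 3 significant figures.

U_eff = 0.865/16 + 0.135/5.69 = 0.05406 + 0.02373 = 0.07779
R_eff = 1/U_eff = 12.86 ft²·°F·h/BTU

12.9 ft²·°F·h/BTU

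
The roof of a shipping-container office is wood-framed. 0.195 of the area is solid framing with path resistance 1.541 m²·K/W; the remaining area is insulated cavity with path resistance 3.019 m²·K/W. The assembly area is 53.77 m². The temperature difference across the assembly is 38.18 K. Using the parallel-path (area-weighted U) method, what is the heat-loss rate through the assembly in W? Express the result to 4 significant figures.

U_eff = 0.805/3.019 + 0.195/1.541 = 0.26664 + 0.12654 = 0.39319
R_eff = 1/U_eff = 2.5433 m²·K/W
Q = 53.77 × 38.18 / 2.5433 = 807.19 W

807.2 W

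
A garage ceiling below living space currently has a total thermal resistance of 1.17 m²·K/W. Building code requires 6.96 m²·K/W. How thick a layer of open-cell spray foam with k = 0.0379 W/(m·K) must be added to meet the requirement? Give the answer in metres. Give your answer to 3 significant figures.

ΔR = 6.96 − 1.17 = 5.79 m²·K/W
L = ΔR × k = 5.79 × 0.0379 = 0.2194 m

0.219 m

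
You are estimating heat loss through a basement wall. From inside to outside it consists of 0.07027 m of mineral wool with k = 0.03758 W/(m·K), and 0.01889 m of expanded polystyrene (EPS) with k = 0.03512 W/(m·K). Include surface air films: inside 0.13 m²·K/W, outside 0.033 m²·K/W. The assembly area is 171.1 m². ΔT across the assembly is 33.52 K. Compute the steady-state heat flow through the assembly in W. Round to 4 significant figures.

0.07027/0.03758 = 1.8699
0.01889/0.03512 = 0.53787
R_total = 0.13 + 1.8699 + 0.53787 + 0.033 = 2.5707 m²·K/W
Q = A·ΔT/R = 171.1 × 33.52 / 2.5707 = 2231 W

2231 W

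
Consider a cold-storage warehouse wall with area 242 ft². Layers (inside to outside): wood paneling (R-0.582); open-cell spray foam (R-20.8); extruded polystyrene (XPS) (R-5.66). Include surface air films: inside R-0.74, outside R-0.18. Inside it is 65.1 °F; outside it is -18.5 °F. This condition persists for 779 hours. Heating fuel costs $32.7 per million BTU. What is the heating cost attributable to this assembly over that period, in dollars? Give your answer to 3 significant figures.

R_total = 0.74 + 0.582 + 20.8 + 5.66 + 0.18 = 27.96 ft²·°F·h/BTU
Q = 242 × (65.1 − (-18.5)) / 27.96 = 723.5 BTU/h
E = 723.5 × 779 = 563600 BTU
Cost = 563600/10⁶ × 32.7 = $18.43

18.4 dollars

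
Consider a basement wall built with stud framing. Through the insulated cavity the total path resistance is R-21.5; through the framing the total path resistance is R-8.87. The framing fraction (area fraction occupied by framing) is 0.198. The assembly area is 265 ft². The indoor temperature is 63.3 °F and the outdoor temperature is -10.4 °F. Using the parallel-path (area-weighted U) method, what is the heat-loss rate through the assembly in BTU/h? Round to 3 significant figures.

U_eff = 0.802/21.5 + 0.198/8.87 = 0.0373 + 0.02232 = 0.05962
R_eff = 1/U_eff = 16.77 ft²·°F·h/BTU
Q = 265 × (63.3 − (-10.4)) / 16.77 = 1165 BTU/h

1160 BTU/h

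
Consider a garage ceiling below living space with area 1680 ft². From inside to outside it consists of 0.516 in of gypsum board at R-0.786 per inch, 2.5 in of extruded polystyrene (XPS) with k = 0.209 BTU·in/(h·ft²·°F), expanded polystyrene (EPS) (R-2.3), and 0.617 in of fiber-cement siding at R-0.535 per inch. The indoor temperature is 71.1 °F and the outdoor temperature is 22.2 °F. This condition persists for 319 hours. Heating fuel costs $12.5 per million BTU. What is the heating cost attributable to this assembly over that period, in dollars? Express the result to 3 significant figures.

21.8 dollars

0.516 × 0.786 = 0.4056
2.5/0.209 = 11.96
0.617 × 0.535 = 0.3301
R_total = 0.4056 + 11.96 + 2.3 + 0.3301 = 15 ft²·°F·h/BTU
Q = 1680 × (71.1 − 22.2) / 15 = 5478 BTU/h
E = 5478 × 319 = 1747000 BTU
Cost = 1747000/10⁶ × 12.5 = $21.84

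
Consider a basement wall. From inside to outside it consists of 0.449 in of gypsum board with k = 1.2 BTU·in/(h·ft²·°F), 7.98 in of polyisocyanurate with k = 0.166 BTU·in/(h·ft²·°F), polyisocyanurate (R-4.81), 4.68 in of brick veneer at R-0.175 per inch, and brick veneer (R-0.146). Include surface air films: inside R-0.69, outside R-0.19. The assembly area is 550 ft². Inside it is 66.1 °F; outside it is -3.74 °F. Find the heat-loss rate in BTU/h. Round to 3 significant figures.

0.449/1.2 = 0.3742
7.98/0.166 = 48.07
4.68 × 0.175 = 0.819
R_total = 0.69 + 0.3742 + 48.07 + 4.81 + 0.819 + 0.146 + 0.19 = 55.1 ft²·°F·h/BTU
Q = A·ΔT/R = 550 × (66.1 − (-3.74)) / 55.1 = 697.1 BTU/h

697 BTU/h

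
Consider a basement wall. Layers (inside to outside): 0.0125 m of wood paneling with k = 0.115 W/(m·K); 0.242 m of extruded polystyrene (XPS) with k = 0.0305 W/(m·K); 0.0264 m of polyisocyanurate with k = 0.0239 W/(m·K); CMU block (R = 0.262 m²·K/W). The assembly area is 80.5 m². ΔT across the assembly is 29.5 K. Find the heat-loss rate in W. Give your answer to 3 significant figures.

252 W

0.0125/0.115 = 0.1087
0.242/0.0305 = 7.934
0.0264/0.0239 = 1.105
R_total = 0.1087 + 7.934 + 1.105 + 0.262 = 9.41 m²·K/W
Q = A·ΔT/R = 80.5 × 29.5 / 9.41 = 252.4 W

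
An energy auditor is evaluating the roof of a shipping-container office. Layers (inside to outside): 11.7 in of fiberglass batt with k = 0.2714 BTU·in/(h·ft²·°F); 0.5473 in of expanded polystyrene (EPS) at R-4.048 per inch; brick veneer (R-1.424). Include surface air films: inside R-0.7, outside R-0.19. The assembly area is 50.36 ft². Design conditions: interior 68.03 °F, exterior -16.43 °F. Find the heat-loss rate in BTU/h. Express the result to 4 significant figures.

89.28 BTU/h

11.7/0.2714 = 43.11
0.5473 × 4.048 = 2.2155
R_total = 0.7 + 43.11 + 2.2155 + 1.424 + 0.19 = 47.639 ft²·°F·h/BTU
Q = A·ΔT/R = 50.36 × (68.03 − (-16.43)) / 47.639 = 89.284 BTU/h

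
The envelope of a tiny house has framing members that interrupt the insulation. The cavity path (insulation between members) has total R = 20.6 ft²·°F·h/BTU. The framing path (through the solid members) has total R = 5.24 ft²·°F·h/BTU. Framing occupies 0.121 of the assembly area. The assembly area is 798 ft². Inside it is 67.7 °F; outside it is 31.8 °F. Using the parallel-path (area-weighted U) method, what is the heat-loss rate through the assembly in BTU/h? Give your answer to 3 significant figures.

1880 BTU/h

U_eff = 0.879/20.6 + 0.121/5.24 = 0.04267 + 0.02309 = 0.06576
R_eff = 1/U_eff = 15.21 ft²·°F·h/BTU
Q = 798 × (67.7 − 31.8) / 15.21 = 1884 BTU/h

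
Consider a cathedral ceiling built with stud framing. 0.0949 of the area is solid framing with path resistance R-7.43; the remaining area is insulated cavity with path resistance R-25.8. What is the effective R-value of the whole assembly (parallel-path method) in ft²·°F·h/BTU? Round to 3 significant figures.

20.9 ft²·°F·h/BTU

U_eff = 0.9051/25.8 + 0.0949/7.43 = 0.03508 + 0.01277 = 0.04785
R_eff = 1/U_eff = 20.9 ft²·°F·h/BTU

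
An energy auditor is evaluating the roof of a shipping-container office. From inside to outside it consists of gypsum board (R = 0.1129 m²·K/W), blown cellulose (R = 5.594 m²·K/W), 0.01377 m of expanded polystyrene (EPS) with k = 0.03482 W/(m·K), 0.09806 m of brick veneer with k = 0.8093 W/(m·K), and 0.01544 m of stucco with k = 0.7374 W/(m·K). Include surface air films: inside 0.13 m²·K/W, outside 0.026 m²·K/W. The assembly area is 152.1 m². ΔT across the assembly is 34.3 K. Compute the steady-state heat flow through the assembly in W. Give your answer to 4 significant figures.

0.01377/0.03482 = 0.39546
0.09806/0.8093 = 0.12117
0.01544/0.7374 = 0.020938
R_total = 0.13 + 0.1129 + 5.594 + 0.39546 + 0.12117 + 0.020938 + 0.026 = 6.4005 m²·K/W
Q = A·ΔT/R = 152.1 × 34.3 / 6.4005 = 815.1 W

815.1 W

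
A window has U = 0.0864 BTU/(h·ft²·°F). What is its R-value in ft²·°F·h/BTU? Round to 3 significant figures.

11.6 ft²·°F·h/BTU

R = 1/U = 1/0.0864 = 11.57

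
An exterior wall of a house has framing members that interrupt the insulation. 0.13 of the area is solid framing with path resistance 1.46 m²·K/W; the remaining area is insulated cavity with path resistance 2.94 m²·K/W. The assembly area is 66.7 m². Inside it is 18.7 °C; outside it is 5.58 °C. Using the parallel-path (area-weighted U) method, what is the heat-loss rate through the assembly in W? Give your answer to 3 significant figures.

U_eff = 0.87/2.94 + 0.13/1.46 = 0.2959 + 0.08904 = 0.385
R_eff = 1/U_eff = 2.598 m²·K/W
Q = 66.7 × (18.7 − 5.58) / 2.598 = 336.9 W

337 W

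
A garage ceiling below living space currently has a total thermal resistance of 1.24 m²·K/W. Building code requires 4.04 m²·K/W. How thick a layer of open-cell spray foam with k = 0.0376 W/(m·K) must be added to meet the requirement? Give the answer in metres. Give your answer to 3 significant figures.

ΔR = 4.04 − 1.24 = 2.8 m²·K/W
L = ΔR × k = 2.8 × 0.0376 = 0.1053 m

0.105 m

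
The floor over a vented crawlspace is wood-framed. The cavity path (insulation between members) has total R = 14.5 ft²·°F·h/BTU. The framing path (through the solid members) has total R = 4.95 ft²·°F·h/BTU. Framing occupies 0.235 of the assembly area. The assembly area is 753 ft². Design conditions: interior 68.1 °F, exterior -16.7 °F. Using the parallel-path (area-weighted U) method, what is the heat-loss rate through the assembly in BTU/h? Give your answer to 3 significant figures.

6400 BTU/h

U_eff = 0.765/14.5 + 0.235/4.95 = 0.05276 + 0.04747 = 0.1002
R_eff = 1/U_eff = 9.977 ft²·°F·h/BTU
Q = 753 × (68.1 − (-16.7)) / 9.977 = 6400 BTU/h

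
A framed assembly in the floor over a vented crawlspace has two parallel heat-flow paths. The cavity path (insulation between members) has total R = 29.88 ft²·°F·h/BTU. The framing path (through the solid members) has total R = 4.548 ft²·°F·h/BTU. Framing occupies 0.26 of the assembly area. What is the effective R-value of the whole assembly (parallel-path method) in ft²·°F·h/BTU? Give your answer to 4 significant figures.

U_eff = 0.74/29.88 + 0.26/4.548 = 0.024766 + 0.057168 = 0.081934
R_eff = 1/U_eff = 12.205 ft²·°F·h/BTU

12.20 ft²·°F·h/BTU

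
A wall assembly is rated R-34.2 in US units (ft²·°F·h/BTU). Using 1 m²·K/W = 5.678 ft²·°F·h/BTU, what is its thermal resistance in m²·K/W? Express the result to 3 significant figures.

6.02 m²·K/W

R_SI = 34.2/5.678 = 6.023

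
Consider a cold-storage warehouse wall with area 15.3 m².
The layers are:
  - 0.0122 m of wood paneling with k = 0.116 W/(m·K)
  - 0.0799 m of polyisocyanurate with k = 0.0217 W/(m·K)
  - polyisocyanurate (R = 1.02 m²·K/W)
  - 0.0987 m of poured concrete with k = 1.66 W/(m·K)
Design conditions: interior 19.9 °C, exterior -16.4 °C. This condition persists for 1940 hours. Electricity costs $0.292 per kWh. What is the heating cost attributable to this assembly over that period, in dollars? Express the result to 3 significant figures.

0.0122/0.116 = 0.1052
0.0799/0.0217 = 3.682
0.0987/1.66 = 0.05946
R_total = 0.1052 + 3.682 + 1.02 + 0.05946 = 4.867 m²·K/W
Q = 15.3 × (19.9 − (-16.4)) / 4.867 = 114.1 W
E = 114.1 W × 1940 h / 1000 = 221.4 kWh
Cost = 221.4 × 0.292 = $64.65

64.6 dollars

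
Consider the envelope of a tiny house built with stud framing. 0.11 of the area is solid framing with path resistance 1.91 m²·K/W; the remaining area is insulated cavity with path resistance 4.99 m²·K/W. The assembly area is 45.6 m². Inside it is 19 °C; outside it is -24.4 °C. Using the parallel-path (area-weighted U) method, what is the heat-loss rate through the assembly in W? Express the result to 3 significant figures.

U_eff = 0.89/4.99 + 0.11/1.91 = 0.1784 + 0.05759 = 0.2359
R_eff = 1/U_eff = 4.238 m²·K/W
Q = 45.6 × (19 − (-24.4)) / 4.238 = 467 W

467 W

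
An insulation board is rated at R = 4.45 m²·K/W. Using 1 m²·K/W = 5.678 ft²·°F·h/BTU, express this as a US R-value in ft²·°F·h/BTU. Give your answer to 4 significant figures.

25.27 ft²·°F·h/BTU

R_US = 4.45 × 5.678 = 25.267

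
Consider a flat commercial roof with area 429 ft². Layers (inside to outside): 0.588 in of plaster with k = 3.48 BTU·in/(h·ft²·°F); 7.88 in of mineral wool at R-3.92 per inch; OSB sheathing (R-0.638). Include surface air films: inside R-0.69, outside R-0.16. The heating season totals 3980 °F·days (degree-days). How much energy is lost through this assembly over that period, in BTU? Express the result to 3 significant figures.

1260000 BTU

0.588/3.48 = 0.169
7.88 × 3.92 = 30.89
R_total = 0.69 + 0.169 + 30.89 + 0.638 + 0.16 = 32.55 ft²·°F·h/BTU
E = A × HDD × 24 / R = 429 × 3980 × 24 / 32.55 = 1259000 BTU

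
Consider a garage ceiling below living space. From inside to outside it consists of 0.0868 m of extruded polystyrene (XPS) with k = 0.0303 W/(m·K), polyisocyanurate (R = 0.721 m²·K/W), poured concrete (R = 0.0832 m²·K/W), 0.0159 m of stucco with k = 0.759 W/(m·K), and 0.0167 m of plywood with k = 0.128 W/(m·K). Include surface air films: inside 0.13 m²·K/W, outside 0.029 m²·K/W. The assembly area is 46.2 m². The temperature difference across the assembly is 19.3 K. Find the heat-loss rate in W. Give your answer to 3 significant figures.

224 W

0.0868/0.0303 = 2.865
0.0159/0.759 = 0.02095
0.0167/0.128 = 0.1305
R_total = 0.13 + 2.865 + 0.721 + 0.0832 + 0.02095 + 0.1305 + 0.029 = 3.979 m²·K/W
Q = A·ΔT/R = 46.2 × 19.3 / 3.979 = 224.1 W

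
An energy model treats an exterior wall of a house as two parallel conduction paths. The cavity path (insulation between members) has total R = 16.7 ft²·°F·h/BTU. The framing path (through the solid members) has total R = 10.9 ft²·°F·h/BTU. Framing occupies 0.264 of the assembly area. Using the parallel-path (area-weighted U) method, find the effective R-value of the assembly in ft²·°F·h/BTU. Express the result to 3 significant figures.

U_eff = 0.736/16.7 + 0.264/10.9 = 0.04407 + 0.02422 = 0.06829
R_eff = 1/U_eff = 14.64 ft²·°F·h/BTU

14.6 ft²·°F·h/BTU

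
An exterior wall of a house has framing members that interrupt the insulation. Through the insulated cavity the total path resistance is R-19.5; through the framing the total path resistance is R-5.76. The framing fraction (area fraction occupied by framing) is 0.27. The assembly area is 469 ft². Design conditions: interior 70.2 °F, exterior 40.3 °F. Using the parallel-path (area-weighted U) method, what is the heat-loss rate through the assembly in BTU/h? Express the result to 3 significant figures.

U_eff = 0.73/19.5 + 0.27/5.76 = 0.03744 + 0.04688 = 0.08431
R_eff = 1/U_eff = 11.86 ft²·°F·h/BTU
Q = 469 × (70.2 − 40.3) / 11.86 = 1182 BTU/h

1180 BTU/h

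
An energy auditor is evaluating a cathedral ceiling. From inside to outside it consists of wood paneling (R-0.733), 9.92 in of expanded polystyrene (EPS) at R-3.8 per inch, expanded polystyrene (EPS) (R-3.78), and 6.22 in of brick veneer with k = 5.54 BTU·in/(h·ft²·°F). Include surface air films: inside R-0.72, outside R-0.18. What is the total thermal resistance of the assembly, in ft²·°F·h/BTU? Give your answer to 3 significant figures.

44.2 ft²·°F·h/BTU

9.92 × 3.8 = 37.7
6.22/5.54 = 1.123
R_total = 0.72 + 0.733 + 37.7 + 3.78 + 1.123 + 0.18 = 44.23 ft²·°F·h/BTU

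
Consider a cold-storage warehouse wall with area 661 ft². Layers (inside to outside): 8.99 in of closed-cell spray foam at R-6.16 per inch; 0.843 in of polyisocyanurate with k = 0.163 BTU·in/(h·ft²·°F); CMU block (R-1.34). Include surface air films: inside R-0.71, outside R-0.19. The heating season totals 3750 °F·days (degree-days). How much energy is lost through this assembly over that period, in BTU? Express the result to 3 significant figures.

947000 BTU

8.99 × 6.16 = 55.38
0.843/0.163 = 5.172
R_total = 0.71 + 55.38 + 5.172 + 1.34 + 0.19 = 62.79 ft²·°F·h/BTU
E = A × HDD × 24 / R = 661 × 3750 × 24 / 62.79 = 947400 BTU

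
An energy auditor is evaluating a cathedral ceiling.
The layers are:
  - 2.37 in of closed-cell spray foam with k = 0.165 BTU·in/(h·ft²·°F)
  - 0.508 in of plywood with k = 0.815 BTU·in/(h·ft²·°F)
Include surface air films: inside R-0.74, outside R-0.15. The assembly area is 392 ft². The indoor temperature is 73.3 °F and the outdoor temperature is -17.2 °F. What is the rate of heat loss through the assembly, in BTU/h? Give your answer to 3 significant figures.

2230 BTU/h

2.37/0.165 = 14.36
0.508/0.815 = 0.6233
R_total = 0.74 + 14.36 + 0.6233 + 0.15 = 15.88 ft²·°F·h/BTU
Q = A·ΔT/R = 392 × (73.3 − (-17.2)) / 15.88 = 2234 BTU/h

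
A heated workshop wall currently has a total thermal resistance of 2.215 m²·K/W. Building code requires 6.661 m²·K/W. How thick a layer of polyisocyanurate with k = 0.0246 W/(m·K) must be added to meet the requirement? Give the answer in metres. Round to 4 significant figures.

0.1094 m

ΔR = 6.661 − 2.215 = 4.446 m²·K/W
L = ΔR × k = 4.446 × 0.0246 = 0.10937 m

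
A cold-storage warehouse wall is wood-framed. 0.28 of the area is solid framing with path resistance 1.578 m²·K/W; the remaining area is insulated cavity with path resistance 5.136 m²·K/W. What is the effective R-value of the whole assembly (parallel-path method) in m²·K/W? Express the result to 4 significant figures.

3.148 m²·K/W

U_eff = 0.72/5.136 + 0.28/1.578 = 0.14019 + 0.17744 = 0.31763
R_eff = 1/U_eff = 3.1483 m²·K/W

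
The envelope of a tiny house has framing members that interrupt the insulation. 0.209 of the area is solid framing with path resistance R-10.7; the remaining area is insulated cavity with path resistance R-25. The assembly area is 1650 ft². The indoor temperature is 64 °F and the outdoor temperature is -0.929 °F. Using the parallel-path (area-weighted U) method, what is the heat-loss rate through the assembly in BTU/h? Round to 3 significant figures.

U_eff = 0.791/25 + 0.209/10.7 = 0.03164 + 0.01953 = 0.05117
R_eff = 1/U_eff = 19.54 ft²·°F·h/BTU
Q = 1650 × (64 − (-0.929)) / 19.54 = 5482 BTU/h

5480 BTU/h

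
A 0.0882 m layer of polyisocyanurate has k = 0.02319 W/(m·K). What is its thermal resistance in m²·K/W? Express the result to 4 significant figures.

3.803 m²·K/W

R = L/k = 0.0882/0.02319 = 3.8034 m²·K/W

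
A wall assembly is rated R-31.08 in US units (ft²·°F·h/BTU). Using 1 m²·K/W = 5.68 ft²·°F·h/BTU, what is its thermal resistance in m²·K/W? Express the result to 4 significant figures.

5.472 m²·K/W

R_SI = 31.08/5.68 = 5.4718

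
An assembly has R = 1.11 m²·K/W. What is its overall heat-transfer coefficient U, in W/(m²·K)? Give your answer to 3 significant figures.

U = 1/R = 1/1.11 = 0.9009

0.901 W/(m²·K)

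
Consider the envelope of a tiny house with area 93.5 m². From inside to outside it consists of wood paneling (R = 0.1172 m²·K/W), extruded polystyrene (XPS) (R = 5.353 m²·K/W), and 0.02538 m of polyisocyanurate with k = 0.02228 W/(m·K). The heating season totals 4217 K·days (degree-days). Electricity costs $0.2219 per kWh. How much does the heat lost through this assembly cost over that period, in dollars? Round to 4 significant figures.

0.02538/0.02228 = 1.1391
R_total = 0.1172 + 5.353 + 1.1391 = 6.6093 m²·K/W
E = A × HDD × 24 / R / 1000 = 93.5 × 4217 × 24 / 6.6093 / 1000 = 1431.8 kWh
Cost = 1431.8 × 0.2219 = $317.71

317.7 dollars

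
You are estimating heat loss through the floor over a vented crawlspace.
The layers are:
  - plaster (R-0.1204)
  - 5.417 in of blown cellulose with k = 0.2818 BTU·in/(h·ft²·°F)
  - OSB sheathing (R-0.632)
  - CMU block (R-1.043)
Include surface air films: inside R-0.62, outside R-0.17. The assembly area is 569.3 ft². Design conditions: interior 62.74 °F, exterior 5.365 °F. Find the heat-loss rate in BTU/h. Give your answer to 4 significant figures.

1498 BTU/h

5.417/0.2818 = 19.223
R_total = 0.62 + 0.1204 + 19.223 + 0.632 + 1.043 + 0.17 = 21.808 ft²·°F·h/BTU
Q = A·ΔT/R = 569.3 × (62.74 − 5.365) / 21.808 = 1497.8 BTU/h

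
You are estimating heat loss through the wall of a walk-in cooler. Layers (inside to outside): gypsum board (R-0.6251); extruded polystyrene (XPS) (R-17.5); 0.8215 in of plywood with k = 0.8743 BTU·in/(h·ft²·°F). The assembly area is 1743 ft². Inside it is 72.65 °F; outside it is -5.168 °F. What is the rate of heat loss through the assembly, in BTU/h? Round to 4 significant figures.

7115 BTU/h

0.8215/0.8743 = 0.93961
R_total = 0.6251 + 17.5 + 0.93961 = 19.065 ft²·°F·h/BTU
Q = A·ΔT/R = 1743 × (72.65 − (-5.168)) / 19.065 = 7114.5 BTU/h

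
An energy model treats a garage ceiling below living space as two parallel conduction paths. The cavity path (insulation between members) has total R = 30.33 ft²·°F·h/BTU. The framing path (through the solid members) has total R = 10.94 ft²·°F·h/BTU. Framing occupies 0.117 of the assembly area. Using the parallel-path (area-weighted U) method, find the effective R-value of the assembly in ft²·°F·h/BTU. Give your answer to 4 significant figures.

25.12 ft²·°F·h/BTU

U_eff = 0.883/30.33 + 0.117/10.94 = 0.029113 + 0.010695 = 0.039808
R_eff = 1/U_eff = 25.121 ft²·°F·h/BTU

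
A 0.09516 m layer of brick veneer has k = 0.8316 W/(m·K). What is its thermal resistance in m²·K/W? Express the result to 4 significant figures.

R = L/k = 0.09516/0.8316 = 0.11443 m²·K/W

0.1144 m²·K/W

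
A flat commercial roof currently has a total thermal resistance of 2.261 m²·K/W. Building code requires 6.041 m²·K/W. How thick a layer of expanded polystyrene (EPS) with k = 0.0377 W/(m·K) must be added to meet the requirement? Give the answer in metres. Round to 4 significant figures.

ΔR = 6.041 − 2.261 = 3.78 m²·K/W
L = ΔR × k = 3.78 × 0.0377 = 0.14251 m

0.1425 m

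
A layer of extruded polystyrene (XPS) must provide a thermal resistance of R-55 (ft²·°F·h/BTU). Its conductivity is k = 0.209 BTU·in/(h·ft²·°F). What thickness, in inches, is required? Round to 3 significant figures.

L = R × k = 55 × 0.209 = 11.49 in

11.5 in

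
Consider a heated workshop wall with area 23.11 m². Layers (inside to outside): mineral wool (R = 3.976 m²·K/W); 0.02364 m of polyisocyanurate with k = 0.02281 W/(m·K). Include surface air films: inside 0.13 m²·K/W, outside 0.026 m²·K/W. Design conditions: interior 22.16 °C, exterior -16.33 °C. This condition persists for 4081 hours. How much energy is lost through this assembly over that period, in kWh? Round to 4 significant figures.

0.02364/0.02281 = 1.0364
R_total = 0.13 + 3.976 + 1.0364 + 0.026 = 5.1684 m²·K/W
Q = 23.11 × (22.16 − (-16.33)) / 5.1684 = 172.1 W
E = 172.1 W × 4081 h / 1000 = 702.36 kWh

702.4 kWh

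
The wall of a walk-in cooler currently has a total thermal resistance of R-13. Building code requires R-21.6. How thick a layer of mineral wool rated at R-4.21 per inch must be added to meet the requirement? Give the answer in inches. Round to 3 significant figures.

ΔR = 21.6 − 13 = 8.6 ft²·°F·h/BTU
L = ΔR / (R/in) = 8.6/4.21 = 2.043 in

2.04 in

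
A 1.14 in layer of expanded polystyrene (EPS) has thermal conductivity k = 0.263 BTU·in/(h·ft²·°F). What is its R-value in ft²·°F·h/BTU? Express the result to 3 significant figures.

R = L/k = 1.14/0.263 = 4.335 ft²·°F·h/BTU

4.33 ft²·°F·h/BTU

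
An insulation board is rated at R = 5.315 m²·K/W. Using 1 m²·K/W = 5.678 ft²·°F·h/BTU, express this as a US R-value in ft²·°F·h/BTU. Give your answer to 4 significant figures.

R_US = 5.315 × 5.678 = 30.179

30.18 ft²·°F·h/BTU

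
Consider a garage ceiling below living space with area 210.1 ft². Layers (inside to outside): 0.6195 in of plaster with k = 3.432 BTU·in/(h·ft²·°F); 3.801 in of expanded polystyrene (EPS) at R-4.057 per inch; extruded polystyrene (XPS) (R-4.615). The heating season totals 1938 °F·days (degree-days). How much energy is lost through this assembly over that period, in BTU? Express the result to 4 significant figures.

0.6195/3.432 = 0.18051
3.801 × 4.057 = 15.421
R_total = 0.18051 + 15.421 + 4.615 = 20.216 ft²·°F·h/BTU
E = A × HDD × 24 / R = 210.1 × 1938 × 24 / 20.216 = 483380 BTU

483400 BTU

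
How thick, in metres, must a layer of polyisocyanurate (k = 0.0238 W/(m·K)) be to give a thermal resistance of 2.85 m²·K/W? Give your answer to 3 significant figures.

L = R·k = 2.85 × 0.0238 = 0.06783 m

0.0678 m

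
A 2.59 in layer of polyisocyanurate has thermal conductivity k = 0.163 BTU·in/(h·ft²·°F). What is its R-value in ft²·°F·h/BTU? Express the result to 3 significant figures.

15.9 ft²·°F·h/BTU

R = L/k = 2.59/0.163 = 15.89 ft²·°F·h/BTU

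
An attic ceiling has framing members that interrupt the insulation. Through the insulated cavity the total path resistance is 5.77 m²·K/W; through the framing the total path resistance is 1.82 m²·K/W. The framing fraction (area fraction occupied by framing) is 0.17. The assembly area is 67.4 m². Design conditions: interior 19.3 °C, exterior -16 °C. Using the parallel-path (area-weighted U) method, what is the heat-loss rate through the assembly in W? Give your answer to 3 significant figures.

564 W

U_eff = 0.83/5.77 + 0.17/1.82 = 0.1438 + 0.09341 = 0.2373
R_eff = 1/U_eff = 4.215 m²·K/W
Q = 67.4 × (19.3 − (-16)) / 4.215 = 564.5 W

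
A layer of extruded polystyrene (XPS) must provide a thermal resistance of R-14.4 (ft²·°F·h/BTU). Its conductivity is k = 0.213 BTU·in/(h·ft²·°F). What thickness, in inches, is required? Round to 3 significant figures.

3.07 in

L = R × k = 14.4 × 0.213 = 3.067 in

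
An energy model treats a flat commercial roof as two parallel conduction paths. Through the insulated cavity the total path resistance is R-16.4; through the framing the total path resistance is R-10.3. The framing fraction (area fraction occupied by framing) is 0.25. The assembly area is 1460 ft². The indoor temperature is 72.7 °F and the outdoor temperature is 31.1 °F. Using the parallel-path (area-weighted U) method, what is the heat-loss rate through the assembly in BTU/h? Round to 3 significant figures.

4250 BTU/h

U_eff = 0.75/16.4 + 0.25/10.3 = 0.04573 + 0.02427 = 0.07
R_eff = 1/U_eff = 14.28 ft²·°F·h/BTU
Q = 1460 × (72.7 − 31.1) / 14.28 = 4252 BTU/h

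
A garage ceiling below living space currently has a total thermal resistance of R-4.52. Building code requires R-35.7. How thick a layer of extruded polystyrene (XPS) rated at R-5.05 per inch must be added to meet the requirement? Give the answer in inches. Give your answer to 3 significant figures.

6.17 in

ΔR = 35.7 − 4.52 = 31.18 ft²·°F·h/BTU
L = ΔR / (R/in) = 31.18/5.05 = 6.174 in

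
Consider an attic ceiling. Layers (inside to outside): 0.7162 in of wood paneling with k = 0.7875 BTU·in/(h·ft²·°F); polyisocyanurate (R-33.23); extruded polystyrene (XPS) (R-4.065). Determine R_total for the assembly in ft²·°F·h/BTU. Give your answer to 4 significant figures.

0.7162/0.7875 = 0.90946
R_total = 0.90946 + 33.23 + 4.065 = 38.204 ft²·°F·h/BTU

38.20 ft²·°F·h/BTU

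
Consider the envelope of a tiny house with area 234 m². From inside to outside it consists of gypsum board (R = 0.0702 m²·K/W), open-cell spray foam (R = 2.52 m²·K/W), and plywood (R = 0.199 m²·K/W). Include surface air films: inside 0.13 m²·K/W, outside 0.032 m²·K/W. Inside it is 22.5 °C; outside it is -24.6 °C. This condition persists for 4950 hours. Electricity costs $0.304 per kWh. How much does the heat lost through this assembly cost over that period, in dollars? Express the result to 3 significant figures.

5620 dollars

R_total = 0.13 + 0.0702 + 2.52 + 0.199 + 0.032 = 2.951 m²·K/W
Q = 234 × (22.5 − (-24.6)) / 2.951 = 3735 W
E = 3735 W × 4950 h / 1000 = 18490 kWh
Cost = 18490 × 0.304 = $5620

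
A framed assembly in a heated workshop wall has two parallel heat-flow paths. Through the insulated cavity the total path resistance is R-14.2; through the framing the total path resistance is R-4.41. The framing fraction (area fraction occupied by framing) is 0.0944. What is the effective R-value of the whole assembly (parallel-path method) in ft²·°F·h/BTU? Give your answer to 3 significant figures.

U_eff = 0.9056/14.2 + 0.0944/4.41 = 0.06377 + 0.02141 = 0.08518
R_eff = 1/U_eff = 11.74 ft²·°F·h/BTU

11.7 ft²·°F·h/BTU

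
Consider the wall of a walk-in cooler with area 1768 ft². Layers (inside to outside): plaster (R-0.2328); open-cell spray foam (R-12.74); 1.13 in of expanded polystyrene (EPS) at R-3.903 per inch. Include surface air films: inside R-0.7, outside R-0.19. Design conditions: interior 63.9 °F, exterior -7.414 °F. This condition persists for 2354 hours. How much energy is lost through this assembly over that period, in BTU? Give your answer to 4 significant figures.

16240000 BTU

1.13 × 3.903 = 4.4104
R_total = 0.7 + 0.2328 + 12.74 + 4.4104 + 0.19 = 18.273 ft²·°F·h/BTU
Q = 1768 × (63.9 − (-7.414)) / 18.273 = 6899.9 BTU/h
E = 6899.9 × 2354 = 16242000 BTU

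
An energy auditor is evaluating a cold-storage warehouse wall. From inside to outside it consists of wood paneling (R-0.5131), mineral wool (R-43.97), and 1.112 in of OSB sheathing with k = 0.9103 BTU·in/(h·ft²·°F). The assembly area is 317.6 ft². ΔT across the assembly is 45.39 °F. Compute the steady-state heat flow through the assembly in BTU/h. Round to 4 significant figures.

1.112/0.9103 = 1.2216
R_total = 0.5131 + 43.97 + 1.2216 = 45.705 ft²·°F·h/BTU
Q = A·ΔT/R = 317.6 × 45.39 / 45.705 = 315.41 BTU/h

315.4 BTU/h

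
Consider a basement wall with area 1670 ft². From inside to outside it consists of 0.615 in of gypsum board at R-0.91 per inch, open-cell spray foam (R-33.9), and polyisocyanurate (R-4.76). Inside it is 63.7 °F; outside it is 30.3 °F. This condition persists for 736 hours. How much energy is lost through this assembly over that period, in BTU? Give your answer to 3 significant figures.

0.615 × 0.91 = 0.5596
R_total = 0.5596 + 33.9 + 4.76 = 39.22 ft²·°F·h/BTU
Q = 1670 × (63.7 − 30.3) / 39.22 = 1422 BTU/h
E = 1422 × 736 = 1047000 BTU

1050000 BTU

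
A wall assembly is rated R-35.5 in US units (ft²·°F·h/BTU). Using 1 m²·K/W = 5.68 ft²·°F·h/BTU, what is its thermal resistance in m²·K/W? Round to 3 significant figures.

R_SI = 35.5/5.68 = 6.25

6.25 m²·K/W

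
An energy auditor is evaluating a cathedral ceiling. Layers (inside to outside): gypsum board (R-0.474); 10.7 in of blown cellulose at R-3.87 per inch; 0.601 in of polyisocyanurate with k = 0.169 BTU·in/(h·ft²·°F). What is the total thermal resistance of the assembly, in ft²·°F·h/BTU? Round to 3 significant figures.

10.7 × 3.87 = 41.41
0.601/0.169 = 3.556
R_total = 0.474 + 41.41 + 3.556 = 45.44 ft²·°F·h/BTU

45.4 ft²·°F·h/BTU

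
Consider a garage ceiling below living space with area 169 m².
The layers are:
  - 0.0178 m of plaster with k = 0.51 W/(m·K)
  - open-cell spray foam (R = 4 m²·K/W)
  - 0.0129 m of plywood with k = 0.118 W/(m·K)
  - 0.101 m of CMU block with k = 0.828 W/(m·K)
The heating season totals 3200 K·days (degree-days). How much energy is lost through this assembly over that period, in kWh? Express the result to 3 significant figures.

0.0178/0.51 = 0.0349
0.0129/0.118 = 0.1093
0.101/0.828 = 0.122
R_total = 0.0349 + 4 + 0.1093 + 0.122 = 4.266 m²·K/W
E = A × HDD × 24 / R / 1000 = 169 × 3200 × 24 / 4.266 / 1000 = 3042 kWh

3040 kWh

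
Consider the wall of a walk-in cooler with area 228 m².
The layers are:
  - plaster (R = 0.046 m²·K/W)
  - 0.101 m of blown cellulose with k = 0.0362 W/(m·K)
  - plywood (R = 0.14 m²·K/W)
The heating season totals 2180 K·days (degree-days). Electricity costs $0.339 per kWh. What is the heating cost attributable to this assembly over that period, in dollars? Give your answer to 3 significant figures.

1360 dollars

0.101/0.0362 = 2.79
R_total = 0.046 + 2.79 + 0.14 = 2.976 m²·K/W
E = A × HDD × 24 / R / 1000 = 228 × 2180 × 24 / 2.976 / 1000 = 4008 kWh
Cost = 4008 × 0.339 = $1359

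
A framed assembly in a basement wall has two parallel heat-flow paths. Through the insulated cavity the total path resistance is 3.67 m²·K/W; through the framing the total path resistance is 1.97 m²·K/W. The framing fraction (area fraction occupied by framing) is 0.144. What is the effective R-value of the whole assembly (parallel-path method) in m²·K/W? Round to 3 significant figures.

U_eff = 0.856/3.67 + 0.144/1.97 = 0.2332 + 0.0731 = 0.3063
R_eff = 1/U_eff = 3.264 m²·K/W

3.26 m²·K/W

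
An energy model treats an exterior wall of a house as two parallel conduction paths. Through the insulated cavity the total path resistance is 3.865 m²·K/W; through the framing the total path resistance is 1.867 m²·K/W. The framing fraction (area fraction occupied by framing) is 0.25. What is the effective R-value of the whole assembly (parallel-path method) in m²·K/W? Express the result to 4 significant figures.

U_eff = 0.75/3.865 + 0.25/1.867 = 0.19405 + 0.1339 = 0.32795
R_eff = 1/U_eff = 3.0492 m²·K/W

3.049 m²·K/W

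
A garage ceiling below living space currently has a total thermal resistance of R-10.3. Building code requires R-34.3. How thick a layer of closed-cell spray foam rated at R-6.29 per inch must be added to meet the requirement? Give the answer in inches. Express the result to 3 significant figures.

3.82 in

ΔR = 34.3 − 10.3 = 24 ft²·°F·h/BTU
L = ΔR / (R/in) = 24/6.29 = 3.816 in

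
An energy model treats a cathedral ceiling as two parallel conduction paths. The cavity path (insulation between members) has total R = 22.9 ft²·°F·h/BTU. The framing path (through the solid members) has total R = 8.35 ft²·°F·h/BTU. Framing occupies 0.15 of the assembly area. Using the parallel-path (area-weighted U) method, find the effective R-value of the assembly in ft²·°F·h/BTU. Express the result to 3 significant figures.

U_eff = 0.85/22.9 + 0.15/8.35 = 0.03712 + 0.01796 = 0.05508
R_eff = 1/U_eff = 18.15 ft²·°F·h/BTU

18.2 ft²·°F·h/BTU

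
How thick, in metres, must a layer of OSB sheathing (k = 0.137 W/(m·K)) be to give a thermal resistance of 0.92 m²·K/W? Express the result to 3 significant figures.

0.126 m

L = R·k = 0.92 × 0.137 = 0.126 m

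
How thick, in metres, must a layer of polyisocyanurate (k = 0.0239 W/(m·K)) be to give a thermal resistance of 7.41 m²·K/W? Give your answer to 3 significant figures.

0.177 m

L = R·k = 7.41 × 0.0239 = 0.1771 m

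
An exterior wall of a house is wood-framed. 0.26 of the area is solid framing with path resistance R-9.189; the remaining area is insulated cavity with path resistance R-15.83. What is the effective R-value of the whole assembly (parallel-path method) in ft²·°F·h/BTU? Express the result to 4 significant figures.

U_eff = 0.74/15.83 + 0.26/9.189 = 0.046747 + 0.028295 = 0.075041
R_eff = 1/U_eff = 13.326 ft²·°F·h/BTU

13.33 ft²·°F·h/BTU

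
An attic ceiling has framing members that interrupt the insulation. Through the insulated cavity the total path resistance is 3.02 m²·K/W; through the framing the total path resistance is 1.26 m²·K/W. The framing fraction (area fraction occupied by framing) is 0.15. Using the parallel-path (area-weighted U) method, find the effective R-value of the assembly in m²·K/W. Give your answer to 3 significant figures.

2.50 m²·K/W

U_eff = 0.85/3.02 + 0.15/1.26 = 0.2815 + 0.119 = 0.4005
R_eff = 1/U_eff = 2.497 m²·K/W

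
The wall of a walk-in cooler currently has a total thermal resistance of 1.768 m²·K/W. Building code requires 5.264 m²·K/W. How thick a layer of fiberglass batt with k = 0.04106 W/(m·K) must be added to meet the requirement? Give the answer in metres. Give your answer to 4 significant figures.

ΔR = 5.264 − 1.768 = 3.496 m²·K/W
L = ΔR × k = 3.496 × 0.04106 = 0.14355 m

0.1435 m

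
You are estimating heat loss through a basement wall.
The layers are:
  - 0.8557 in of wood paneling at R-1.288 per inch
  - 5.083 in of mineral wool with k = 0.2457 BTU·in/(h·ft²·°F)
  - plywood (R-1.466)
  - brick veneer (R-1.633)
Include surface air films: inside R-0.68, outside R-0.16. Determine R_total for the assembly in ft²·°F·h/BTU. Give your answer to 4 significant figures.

0.8557 × 1.288 = 1.1021
5.083/0.2457 = 20.688
R_total = 0.68 + 1.1021 + 20.688 + 1.466 + 1.633 + 0.16 = 25.729 ft²·°F·h/BTU

25.73 ft²·°F·h/BTU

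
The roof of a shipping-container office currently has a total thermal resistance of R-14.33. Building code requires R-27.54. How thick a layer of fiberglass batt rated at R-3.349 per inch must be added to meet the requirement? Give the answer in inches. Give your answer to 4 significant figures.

3.944 in

ΔR = 27.54 − 14.33 = 13.21 ft²·°F·h/BTU
L = ΔR / (R/in) = 13.21/3.349 = 3.9445 in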